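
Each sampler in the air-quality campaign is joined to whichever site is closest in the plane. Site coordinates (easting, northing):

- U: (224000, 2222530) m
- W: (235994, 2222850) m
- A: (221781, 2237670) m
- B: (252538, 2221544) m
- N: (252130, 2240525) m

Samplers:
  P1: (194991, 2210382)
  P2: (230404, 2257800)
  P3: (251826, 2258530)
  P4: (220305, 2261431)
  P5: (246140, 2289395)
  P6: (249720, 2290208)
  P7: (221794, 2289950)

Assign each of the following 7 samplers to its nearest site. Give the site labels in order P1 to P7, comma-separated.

U, A, N, A, N, N, A

P1 → U (d²=989095985.00)
P2 → A (d²=479573029.00)
P3 → N (d²=324272441.00)
P4 → A (d²=566763697.00)
P5 → N (d²=2424157000.00)
P6 → N (d²=2474208589.00)
P7 → A (d²=2733198569.00)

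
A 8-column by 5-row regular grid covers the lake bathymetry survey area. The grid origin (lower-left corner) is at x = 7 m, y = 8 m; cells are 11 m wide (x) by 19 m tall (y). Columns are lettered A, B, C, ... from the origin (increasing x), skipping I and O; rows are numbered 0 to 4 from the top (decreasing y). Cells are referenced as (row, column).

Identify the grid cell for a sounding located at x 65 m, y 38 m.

Column index: ⌊(65 − 7) / 11⌋ = ⌊5.273⌋ = 5 → column F
Row offset from origin: ⌊(38 − 8) / 19⌋ = ⌊1.579⌋ = 1 → row 3 (counted from top)

(3, F)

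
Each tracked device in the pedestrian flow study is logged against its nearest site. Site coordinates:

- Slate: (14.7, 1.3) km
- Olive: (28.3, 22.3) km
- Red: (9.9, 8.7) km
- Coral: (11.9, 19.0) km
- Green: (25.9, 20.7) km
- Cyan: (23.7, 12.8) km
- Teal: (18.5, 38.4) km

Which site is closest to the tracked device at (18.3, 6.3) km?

Slate

Squared distances to each site:
Slate: 37.960; Olive: 356.000; Red: 76.320; Coral: 202.250; Green: 265.120; Cyan: 71.410; Teal: 1030.450.
Minimum at Slate.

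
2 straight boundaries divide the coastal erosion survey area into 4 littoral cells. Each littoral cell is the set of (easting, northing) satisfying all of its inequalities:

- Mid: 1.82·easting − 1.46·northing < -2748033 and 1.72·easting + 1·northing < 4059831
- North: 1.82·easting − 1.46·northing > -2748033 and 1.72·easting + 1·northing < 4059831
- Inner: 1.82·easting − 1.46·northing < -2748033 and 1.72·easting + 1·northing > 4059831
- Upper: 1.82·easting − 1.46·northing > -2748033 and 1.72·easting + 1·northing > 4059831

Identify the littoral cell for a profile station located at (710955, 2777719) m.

Mid

1.82·710955 − 1.46·2777719 = -2761531.640, which is < -2748033
1.72·710955 + 1·2777719 = 4000561.600, which is < 4059831
This sign pattern matches Mid.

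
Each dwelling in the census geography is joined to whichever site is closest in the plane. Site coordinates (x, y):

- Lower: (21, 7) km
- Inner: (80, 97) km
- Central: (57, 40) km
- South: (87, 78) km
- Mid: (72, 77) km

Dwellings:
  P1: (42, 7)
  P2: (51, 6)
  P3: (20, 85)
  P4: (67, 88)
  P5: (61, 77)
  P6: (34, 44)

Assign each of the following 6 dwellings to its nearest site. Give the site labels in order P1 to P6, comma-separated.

P1 → Lower (d²=441.00)
P2 → Lower (d²=901.00)
P3 → Mid (d²=2768.00)
P4 → Mid (d²=146.00)
P5 → Mid (d²=121.00)
P6 → Central (d²=545.00)

Lower, Lower, Mid, Mid, Mid, Central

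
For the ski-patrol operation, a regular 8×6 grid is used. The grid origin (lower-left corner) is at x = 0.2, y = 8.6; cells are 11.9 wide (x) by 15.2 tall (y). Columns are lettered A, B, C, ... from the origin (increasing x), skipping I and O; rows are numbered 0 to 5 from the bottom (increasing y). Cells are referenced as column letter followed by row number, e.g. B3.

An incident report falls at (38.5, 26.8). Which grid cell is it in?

Column index: ⌊(38.5 − 0.2) / 11.9⌋ = ⌊3.218⌋ = 3 → column D
Row offset from origin: ⌊(26.8 − 8.6) / 15.2⌋ = ⌊1.197⌋ = 1 → row 1

D1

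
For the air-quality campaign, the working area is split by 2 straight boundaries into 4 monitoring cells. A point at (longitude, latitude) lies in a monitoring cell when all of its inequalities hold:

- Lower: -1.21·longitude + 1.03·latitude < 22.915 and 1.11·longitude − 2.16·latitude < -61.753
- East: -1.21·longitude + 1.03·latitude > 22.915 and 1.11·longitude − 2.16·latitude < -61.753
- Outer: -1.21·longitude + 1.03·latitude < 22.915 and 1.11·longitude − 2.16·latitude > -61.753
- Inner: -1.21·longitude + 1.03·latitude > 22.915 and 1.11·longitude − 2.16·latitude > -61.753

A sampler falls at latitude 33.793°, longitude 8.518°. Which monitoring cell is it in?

East

-1.21·8.518 + 1.03·33.793 = 24.500, which is > 22.915
1.11·8.518 − 2.16·33.793 = -63.538, which is < -61.753
This sign pattern matches East.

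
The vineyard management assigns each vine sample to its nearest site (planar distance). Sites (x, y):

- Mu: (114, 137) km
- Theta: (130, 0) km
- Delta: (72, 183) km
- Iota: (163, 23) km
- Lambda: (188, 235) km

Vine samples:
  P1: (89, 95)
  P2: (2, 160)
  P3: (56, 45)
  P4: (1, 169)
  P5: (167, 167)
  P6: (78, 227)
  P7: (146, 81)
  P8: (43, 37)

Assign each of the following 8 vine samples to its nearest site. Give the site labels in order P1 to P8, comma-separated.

Mu, Delta, Theta, Delta, Mu, Delta, Iota, Theta

P1 → Mu (d²=2389.00)
P2 → Delta (d²=5429.00)
P3 → Theta (d²=7501.00)
P4 → Delta (d²=5237.00)
P5 → Mu (d²=3709.00)
P6 → Delta (d²=1972.00)
P7 → Iota (d²=3653.00)
P8 → Theta (d²=8938.00)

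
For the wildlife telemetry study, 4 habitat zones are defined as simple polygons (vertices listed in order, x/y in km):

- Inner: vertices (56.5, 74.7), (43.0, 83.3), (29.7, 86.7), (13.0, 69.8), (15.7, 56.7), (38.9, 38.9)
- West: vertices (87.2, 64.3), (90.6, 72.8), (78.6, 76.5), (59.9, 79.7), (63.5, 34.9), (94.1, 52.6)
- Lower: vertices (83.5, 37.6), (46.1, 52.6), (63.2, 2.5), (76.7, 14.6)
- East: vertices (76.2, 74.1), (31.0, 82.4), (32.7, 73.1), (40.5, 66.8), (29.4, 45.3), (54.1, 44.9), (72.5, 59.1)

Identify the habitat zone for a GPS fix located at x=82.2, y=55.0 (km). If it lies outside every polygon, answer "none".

Cast a ray rightward from (82.2, 55.0). For each polygon, the edges (by vertex number in listed order) whose endpoints lie on opposite sides of y = 55.0, where each meets that height, and whether that is right or left of the point:
Inner: 5–6 at x≈17.92 (left), 6–1 at x≈46.82 (left) → 0 crossings.
West: 4–5 at x≈61.88 (left), 6–1 at x≈92.68 (right) → 1 crossing.
Lower: no edge straddles that height → 0 crossings.
East: 4–5 at x≈34.41 (left), 6–7 at x≈67.19 (left) → 0 crossings.
Only West has an odd count, so the point is inside West.

West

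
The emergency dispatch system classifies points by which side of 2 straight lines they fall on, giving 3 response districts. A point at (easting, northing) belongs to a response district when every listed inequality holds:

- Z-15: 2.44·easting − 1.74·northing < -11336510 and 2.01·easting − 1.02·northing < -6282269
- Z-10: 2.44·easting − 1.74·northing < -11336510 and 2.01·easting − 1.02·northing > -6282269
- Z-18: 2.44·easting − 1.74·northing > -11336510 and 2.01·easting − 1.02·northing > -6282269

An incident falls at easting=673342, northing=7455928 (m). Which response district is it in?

Z-18

2.44·673342 − 1.74·7455928 = -11330360.240, which is > -11336510
2.01·673342 − 1.02·7455928 = -6251629.140, which is > -6282269
This sign pattern matches Z-18.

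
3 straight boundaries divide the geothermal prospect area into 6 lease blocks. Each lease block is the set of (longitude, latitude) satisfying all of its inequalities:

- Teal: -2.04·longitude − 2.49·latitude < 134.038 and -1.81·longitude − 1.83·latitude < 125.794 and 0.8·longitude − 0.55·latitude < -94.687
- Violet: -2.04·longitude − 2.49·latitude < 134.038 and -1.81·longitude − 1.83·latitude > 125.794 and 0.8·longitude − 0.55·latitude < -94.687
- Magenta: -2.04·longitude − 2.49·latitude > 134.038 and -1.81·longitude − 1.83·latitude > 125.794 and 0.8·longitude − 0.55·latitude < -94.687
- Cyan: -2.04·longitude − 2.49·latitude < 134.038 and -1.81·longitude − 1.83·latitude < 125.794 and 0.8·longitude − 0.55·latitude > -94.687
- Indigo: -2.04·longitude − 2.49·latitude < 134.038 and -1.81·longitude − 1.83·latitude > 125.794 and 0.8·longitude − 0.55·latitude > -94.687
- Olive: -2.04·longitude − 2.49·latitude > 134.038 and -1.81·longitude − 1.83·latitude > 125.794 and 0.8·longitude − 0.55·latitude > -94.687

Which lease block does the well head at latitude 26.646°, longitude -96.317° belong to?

-2.04·-96.317 − 2.49·26.646 = 130.138, which is < 134.038
-1.81·-96.317 − 1.83·26.646 = 125.572, which is < 125.794
0.8·-96.317 − 0.55·26.646 = -91.709, which is > -94.687
This sign pattern matches Cyan.

Cyan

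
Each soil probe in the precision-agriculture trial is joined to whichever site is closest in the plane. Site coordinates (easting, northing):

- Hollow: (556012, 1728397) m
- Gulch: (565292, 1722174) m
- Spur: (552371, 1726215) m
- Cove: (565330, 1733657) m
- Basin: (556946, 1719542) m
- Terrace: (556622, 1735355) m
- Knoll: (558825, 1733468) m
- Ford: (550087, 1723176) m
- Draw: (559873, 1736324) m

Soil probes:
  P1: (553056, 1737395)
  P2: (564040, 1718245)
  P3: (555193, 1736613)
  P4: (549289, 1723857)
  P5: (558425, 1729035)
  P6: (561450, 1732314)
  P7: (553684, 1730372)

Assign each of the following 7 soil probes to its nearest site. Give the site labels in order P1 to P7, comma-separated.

Terrace, Gulch, Terrace, Ford, Hollow, Knoll, Hollow

P1 → Terrace (d²=16877956.00)
P2 → Gulch (d²=17004545.00)
P3 → Terrace (d²=3624605.00)
P4 → Ford (d²=1100565.00)
P5 → Hollow (d²=6229613.00)
P6 → Knoll (d²=8222341.00)
P7 → Hollow (d²=9320209.00)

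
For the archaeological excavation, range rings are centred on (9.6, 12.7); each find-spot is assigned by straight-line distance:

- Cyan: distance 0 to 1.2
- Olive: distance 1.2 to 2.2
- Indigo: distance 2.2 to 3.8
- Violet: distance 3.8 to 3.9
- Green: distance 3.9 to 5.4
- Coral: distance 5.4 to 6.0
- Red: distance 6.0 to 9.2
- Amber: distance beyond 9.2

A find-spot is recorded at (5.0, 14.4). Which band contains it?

Distance = √((5.0−9.6)² + (14.4−12.7)²) = √(21.160 + 2.890) = 4.904.
3.9 ≤ 4.904 < 5.4 → Green.

Green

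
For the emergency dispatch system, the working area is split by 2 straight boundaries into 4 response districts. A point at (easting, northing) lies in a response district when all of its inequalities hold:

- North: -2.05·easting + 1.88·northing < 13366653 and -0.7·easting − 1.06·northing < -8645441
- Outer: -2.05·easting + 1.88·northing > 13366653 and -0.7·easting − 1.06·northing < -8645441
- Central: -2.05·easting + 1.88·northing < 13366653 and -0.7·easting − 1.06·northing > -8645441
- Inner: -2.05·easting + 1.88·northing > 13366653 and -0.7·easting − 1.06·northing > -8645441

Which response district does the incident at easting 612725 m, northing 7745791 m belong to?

-2.05·612725 + 1.88·7745791 = 13306000.830, which is < 13366653
-0.7·612725 − 1.06·7745791 = -8639445.960, which is > -8645441
This sign pattern matches Central.

Central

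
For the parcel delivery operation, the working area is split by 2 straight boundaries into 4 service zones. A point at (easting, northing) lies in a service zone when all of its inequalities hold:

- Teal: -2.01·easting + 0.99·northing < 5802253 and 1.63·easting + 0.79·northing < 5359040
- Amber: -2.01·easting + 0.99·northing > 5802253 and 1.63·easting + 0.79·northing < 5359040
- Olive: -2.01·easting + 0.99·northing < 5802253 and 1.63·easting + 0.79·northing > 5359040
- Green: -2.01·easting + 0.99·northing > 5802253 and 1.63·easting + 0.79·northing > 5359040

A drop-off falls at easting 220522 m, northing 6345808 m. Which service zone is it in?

Green

-2.01·220522 + 0.99·6345808 = 5839100.700, which is > 5802253
1.63·220522 + 0.79·6345808 = 5372639.180, which is > 5359040
This sign pattern matches Green.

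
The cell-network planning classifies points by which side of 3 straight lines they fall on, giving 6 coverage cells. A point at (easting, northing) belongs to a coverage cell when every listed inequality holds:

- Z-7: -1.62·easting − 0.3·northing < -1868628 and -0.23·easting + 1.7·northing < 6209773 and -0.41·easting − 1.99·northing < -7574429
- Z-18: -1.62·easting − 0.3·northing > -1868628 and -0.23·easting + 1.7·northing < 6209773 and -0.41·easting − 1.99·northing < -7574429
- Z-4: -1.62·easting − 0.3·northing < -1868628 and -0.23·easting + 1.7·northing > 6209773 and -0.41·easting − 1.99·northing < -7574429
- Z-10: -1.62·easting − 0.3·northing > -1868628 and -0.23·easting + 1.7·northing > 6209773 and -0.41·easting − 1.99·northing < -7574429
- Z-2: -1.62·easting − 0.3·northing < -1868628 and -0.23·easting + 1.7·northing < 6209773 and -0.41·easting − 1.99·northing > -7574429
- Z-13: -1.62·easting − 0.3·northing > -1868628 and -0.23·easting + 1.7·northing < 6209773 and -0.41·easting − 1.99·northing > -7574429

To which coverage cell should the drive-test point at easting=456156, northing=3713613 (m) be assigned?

-1.62·456156 − 0.3·3713613 = -1853056.620, which is > -1868628
-0.23·456156 + 1.7·3713613 = 6208226.220, which is < 6209773
-0.41·456156 − 1.99·3713613 = -7577113.830, which is < -7574429
This sign pattern matches Z-18.

Z-18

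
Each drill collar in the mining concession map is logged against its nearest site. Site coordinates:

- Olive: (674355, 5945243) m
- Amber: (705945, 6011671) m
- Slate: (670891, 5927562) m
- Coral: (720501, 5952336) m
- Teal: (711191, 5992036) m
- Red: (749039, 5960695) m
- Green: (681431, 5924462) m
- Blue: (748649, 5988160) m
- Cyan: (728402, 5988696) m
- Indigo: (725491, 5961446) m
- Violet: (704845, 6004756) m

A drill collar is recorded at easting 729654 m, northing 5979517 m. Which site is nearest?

Squared distances to each site:
Olive: 4232686477.000; Amber: 1595996397.000; Slate: 6152412194.000; Coral: 822584170.000; Teal: 497607730.000; Red: 730045909.000; Green: 5356510754.000; Blue: 435511474.000; Cyan: 85821545.000; Indigo: 343891610.000; Violet: 1252493602.000.
Minimum at Cyan.

Cyan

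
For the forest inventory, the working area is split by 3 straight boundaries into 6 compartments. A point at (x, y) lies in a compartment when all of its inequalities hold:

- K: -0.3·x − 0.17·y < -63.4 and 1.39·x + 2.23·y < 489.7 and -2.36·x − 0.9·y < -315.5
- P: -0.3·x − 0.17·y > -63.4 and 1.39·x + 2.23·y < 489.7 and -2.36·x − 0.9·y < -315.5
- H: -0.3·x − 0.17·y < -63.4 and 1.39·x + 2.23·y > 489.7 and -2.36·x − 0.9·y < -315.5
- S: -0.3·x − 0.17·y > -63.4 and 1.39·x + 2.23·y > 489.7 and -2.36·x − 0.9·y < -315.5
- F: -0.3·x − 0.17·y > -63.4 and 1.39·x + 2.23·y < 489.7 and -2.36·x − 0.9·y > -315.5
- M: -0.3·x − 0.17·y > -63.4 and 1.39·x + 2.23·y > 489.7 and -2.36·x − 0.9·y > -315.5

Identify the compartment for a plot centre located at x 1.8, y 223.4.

M

-0.3·1.8 − 0.17·223.4 = -38.518, which is > -63.4
1.39·1.8 + 2.23·223.4 = 500.684, which is > 489.7
-2.36·1.8 − 0.9·223.4 = -205.308, which is > -315.5
This sign pattern matches M.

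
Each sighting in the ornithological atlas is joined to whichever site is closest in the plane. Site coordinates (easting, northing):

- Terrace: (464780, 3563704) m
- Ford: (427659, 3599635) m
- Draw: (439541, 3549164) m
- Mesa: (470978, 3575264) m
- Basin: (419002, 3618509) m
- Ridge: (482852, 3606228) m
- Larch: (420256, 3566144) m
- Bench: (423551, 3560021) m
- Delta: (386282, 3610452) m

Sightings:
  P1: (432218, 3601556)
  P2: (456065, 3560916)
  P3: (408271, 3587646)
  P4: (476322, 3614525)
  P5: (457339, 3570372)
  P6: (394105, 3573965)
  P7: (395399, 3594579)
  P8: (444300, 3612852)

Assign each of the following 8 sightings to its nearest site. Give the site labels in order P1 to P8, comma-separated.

P1 → Ford (d²=24474722.00)
P2 → Terrace (d²=83724169.00)
P3 → Ford (d²=519630665.00)
P4 → Ridge (d²=111481109.00)
P5 → Terrace (d²=99830705.00)
P6 → Larch (d²=745042842.00)
P7 → Delta (d²=335071818.00)
P8 → Ford (d²=451611970.00)

Ford, Terrace, Ford, Ridge, Terrace, Larch, Delta, Ford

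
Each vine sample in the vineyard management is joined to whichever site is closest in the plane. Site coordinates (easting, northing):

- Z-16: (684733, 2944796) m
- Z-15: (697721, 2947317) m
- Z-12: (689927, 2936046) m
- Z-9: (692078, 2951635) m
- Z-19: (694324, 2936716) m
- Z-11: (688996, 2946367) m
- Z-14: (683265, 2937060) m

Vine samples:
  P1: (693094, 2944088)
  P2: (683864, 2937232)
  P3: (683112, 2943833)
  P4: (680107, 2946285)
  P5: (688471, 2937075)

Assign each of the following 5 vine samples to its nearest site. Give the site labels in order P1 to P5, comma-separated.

P1 → Z-11 (d²=21987445.00)
P2 → Z-14 (d²=388385.00)
P3 → Z-16 (d²=3555010.00)
P4 → Z-16 (d²=23616997.00)
P5 → Z-12 (d²=3178777.00)

Z-11, Z-14, Z-16, Z-16, Z-12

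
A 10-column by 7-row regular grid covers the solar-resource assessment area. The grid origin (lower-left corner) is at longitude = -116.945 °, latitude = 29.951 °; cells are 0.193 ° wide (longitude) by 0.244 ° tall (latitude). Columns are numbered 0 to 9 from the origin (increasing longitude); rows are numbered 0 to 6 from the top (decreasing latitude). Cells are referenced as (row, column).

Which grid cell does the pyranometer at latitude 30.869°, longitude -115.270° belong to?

(3, 8)

Column index: ⌊(-115.270 − -116.945) / 0.193⌋ = ⌊8.679⌋ = 8
Row offset from origin: ⌊(30.869 − 29.951) / 0.244⌋ = ⌊3.762⌋ = 3 → row 3 (counted from top)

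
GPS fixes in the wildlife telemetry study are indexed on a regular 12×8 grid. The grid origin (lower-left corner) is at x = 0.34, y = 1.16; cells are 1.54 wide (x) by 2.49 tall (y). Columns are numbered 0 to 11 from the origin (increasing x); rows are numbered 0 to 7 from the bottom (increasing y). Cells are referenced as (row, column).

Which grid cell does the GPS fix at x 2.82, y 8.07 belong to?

(2, 1)

Column index: ⌊(2.82 − 0.34) / 1.54⌋ = ⌊1.610⌋ = 1
Row offset from origin: ⌊(8.07 − 1.16) / 2.49⌋ = ⌊2.775⌋ = 2 → row 2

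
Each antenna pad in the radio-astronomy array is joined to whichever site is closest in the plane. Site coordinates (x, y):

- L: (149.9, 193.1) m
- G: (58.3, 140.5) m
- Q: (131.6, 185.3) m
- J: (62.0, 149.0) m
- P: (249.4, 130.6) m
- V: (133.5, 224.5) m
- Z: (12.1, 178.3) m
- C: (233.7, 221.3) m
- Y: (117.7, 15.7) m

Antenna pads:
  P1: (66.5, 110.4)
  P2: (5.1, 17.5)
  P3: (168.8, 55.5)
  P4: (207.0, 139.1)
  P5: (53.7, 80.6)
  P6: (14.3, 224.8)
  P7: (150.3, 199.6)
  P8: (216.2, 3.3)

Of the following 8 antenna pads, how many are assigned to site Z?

1

P1 → G
P2 → Y
P3 → Y
P4 → P
P5 → G
P6 → Z
P7 → L
P8 → Y
1 of the 8 goes to Z.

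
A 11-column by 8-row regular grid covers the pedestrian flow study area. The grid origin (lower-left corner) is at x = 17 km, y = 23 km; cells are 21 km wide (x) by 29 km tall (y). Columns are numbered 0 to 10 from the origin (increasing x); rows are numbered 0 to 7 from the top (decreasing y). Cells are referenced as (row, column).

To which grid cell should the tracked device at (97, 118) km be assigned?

Column index: ⌊(97 − 17) / 21⌋ = ⌊3.810⌋ = 3
Row offset from origin: ⌊(118 − 23) / 29⌋ = ⌊3.276⌋ = 3 → row 4 (counted from top)

(4, 3)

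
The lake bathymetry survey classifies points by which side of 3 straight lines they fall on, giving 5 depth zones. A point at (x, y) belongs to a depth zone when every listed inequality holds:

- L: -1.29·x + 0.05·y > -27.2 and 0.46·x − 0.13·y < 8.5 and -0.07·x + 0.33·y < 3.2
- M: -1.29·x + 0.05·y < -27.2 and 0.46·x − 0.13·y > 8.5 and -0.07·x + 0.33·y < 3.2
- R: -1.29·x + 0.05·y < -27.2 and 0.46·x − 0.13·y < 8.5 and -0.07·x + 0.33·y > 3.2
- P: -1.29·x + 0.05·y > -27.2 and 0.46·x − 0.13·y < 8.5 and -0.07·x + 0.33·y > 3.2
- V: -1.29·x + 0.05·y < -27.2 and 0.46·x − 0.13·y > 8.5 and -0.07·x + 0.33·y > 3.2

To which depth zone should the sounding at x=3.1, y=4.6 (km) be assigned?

L

-1.29·3.1 + 0.05·4.6 = -3.769, which is > -27.2
0.46·3.1 − 0.13·4.6 = 0.828, which is < 8.5
-0.07·3.1 + 0.33·4.6 = 1.301, which is < 3.2
This sign pattern matches L.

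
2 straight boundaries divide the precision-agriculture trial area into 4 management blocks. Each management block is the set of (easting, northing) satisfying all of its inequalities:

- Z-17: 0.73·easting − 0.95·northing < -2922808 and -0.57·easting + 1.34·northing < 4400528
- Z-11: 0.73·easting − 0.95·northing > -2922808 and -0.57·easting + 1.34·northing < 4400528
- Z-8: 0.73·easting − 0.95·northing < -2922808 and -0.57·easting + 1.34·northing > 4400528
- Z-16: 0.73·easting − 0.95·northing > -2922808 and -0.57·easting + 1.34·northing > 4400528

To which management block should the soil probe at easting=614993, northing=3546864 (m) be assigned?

Z-16

0.73·614993 − 0.95·3546864 = -2920575.910, which is > -2922808
-0.57·614993 + 1.34·3546864 = 4402251.750, which is > 4400528
This sign pattern matches Z-16.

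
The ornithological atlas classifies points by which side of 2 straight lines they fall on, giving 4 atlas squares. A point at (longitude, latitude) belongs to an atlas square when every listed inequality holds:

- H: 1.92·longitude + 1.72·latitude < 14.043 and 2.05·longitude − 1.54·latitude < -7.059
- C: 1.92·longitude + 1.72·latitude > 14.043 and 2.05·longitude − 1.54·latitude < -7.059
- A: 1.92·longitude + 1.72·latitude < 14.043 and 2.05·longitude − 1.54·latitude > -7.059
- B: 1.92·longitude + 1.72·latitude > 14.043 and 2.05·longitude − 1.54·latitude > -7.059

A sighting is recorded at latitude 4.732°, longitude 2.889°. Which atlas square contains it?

A

1.92·2.889 + 1.72·4.732 = 13.686, which is < 14.043
2.05·2.889 − 1.54·4.732 = -1.365, which is > -7.059
This sign pattern matches A.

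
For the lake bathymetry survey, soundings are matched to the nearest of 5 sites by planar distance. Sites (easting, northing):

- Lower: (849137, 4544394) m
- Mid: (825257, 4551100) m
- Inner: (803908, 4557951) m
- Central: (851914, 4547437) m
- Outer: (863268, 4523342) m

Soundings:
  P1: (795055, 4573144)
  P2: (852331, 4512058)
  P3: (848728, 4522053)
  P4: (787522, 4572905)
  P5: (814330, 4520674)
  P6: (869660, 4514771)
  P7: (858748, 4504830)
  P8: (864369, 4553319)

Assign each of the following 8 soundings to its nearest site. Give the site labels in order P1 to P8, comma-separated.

Inner, Outer, Outer, Inner, Mid, Outer, Outer, Central

P1 → Inner (d²=309202858.00)
P2 → Outer (d²=246946625.00)
P3 → Outer (d²=213073121.00)
P4 → Inner (d²=492123112.00)
P5 → Mid (d²=1045140805.00)
P6 → Outer (d²=114319705.00)
P7 → Outer (d²=363124544.00)
P8 → Central (d²=189724949.00)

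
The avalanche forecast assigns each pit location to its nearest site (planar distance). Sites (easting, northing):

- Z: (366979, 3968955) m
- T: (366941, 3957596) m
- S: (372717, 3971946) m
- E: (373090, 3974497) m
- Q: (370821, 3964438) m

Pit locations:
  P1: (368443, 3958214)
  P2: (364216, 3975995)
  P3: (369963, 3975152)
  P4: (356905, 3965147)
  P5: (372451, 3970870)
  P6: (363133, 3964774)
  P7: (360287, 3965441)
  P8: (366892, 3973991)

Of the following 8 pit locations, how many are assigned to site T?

P1 → T
P2 → Z
P3 → E
P4 → Z
P5 → S
P6 → Z
P7 → Z
P8 → Z
1 of the 8 goes to T.

1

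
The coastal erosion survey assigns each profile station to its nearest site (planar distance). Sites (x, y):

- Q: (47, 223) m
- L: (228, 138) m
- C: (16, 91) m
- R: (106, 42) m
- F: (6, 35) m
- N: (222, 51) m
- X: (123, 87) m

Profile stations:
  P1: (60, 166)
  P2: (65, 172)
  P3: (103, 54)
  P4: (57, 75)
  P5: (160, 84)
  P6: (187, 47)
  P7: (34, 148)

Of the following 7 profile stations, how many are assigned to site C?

2

P1 → Q
P2 → Q
P3 → R
P4 → C
P5 → X
P6 → N
P7 → C
2 of the 7 go to C.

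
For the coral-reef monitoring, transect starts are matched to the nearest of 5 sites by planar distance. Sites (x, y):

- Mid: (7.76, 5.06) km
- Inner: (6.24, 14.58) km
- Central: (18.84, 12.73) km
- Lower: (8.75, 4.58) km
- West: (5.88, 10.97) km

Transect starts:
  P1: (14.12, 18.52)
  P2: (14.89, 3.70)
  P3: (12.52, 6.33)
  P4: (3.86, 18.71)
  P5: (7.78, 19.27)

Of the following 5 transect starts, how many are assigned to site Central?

1

P1 → Central
P2 → Lower
P3 → Lower
P4 → Inner
P5 → Inner
1 of the 5 goes to Central.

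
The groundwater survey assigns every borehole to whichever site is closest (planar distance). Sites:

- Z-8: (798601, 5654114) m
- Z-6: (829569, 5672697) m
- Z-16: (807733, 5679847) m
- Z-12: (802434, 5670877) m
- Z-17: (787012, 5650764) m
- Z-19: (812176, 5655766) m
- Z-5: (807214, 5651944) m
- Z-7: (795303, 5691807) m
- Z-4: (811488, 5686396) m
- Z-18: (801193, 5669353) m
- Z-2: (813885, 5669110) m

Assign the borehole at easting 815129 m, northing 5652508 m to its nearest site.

Z-19

Squared distances to each site:
Z-8: 275754020.000; Z-6: 616109321.000; Z-16: 802121737.000; Z-12: 498583186.000; Z-17: 793607225.000; Z-19: 19334773.000; Z-5: 62965321.000; Z-7: 1937481677.000; Z-4: 1161653425.000; Z-18: 477966121.000; Z-2: 277173940.000.
Minimum at Z-19.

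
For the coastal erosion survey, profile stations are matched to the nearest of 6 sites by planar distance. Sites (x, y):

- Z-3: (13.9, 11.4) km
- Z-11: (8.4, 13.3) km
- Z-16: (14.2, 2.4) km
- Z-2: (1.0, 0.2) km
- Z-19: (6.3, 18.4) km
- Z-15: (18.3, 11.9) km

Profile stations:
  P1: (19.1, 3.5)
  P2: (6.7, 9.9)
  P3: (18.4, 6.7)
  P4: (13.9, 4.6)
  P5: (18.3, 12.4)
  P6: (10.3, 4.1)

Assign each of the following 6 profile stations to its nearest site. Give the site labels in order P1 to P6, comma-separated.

Z-16, Z-11, Z-15, Z-16, Z-15, Z-16

P1 → Z-16 (d²=25.22)
P2 → Z-11 (d²=14.45)
P3 → Z-15 (d²=27.05)
P4 → Z-16 (d²=4.93)
P5 → Z-15 (d²=0.25)
P6 → Z-16 (d²=18.10)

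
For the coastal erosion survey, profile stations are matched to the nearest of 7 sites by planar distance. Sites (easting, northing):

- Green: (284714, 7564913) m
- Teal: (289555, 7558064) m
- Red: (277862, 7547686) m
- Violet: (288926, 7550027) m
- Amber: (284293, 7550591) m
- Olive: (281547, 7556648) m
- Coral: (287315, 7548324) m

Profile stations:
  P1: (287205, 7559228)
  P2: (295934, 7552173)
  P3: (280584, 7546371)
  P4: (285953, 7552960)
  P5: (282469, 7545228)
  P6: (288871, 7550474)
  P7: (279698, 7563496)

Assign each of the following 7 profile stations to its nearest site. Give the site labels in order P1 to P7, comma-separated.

P1 → Teal (d²=6877396.00)
P2 → Violet (d²=53717380.00)
P3 → Red (d²=9138509.00)
P4 → Amber (d²=8367761.00)
P5 → Red (d²=27266213.00)
P6 → Violet (d²=202834.00)
P7 → Green (d²=27168145.00)

Teal, Violet, Red, Amber, Red, Violet, Green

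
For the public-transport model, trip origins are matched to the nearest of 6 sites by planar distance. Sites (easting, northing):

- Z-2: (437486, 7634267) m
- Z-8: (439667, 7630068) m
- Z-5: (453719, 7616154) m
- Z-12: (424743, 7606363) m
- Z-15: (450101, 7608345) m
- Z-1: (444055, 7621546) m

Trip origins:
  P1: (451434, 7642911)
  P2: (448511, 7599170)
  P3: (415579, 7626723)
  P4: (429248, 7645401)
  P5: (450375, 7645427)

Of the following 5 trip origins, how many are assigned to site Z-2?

P1 → Z-2
P2 → Z-15
P3 → Z-12
P4 → Z-2
P5 → Z-2
3 of the 5 go to Z-2.

3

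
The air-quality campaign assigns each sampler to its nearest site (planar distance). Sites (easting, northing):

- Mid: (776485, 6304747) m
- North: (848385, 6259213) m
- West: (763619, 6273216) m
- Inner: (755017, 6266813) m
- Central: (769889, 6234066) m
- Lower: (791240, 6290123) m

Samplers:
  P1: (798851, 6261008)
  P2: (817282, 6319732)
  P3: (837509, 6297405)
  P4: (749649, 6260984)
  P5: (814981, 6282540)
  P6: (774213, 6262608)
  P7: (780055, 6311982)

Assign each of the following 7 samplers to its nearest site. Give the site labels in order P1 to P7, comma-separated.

Lower, Lower, North, Inner, Lower, West, Mid

P1 → Lower (d²=905610546.00)
P2 → Lower (d²=1554878645.00)
P3 → North (d²=1576916240.00)
P4 → Inner (d²=62792665.00)
P5 → Lower (d²=621136970.00)
P6 → West (d²=224762500.00)
P7 → Mid (d²=65090125.00)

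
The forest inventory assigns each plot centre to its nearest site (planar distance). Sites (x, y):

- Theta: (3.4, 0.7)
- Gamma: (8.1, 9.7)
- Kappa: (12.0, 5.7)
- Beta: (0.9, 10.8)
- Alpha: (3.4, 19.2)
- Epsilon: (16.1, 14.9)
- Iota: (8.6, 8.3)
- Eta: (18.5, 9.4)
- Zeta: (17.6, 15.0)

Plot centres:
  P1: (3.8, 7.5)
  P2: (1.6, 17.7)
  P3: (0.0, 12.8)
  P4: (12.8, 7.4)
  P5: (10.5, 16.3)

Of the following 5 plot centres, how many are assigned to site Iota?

P1 → Beta
P2 → Alpha
P3 → Beta
P4 → Kappa
P5 → Epsilon
0 of the 5 go to Iota.

0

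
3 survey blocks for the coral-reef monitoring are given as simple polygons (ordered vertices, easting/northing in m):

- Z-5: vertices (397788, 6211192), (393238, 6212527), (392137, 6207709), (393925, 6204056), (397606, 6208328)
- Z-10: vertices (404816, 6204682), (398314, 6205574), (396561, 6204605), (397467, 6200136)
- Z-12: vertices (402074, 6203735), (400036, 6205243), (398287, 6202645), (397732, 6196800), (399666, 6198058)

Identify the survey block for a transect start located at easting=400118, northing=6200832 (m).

Cast a ray rightward from (400118, 6200832). For each polygon, the edges (by vertex number in listed order) whose endpoints lie on opposite sides of northing = 6200832, where each meets that height, and whether that is right or left of the point:
Z-5: no edge straddles that height → 0 crossings.
Z-10: 3–4 at easting≈397325.9 (left), 4–1 at easting≈398592.1 (left) → 0 crossings.
Z-12: 3–4 at easting≈398114.9 (left), 5–1 at easting≈400842.6 (right) → 1 crossing.
Only Z-12 has an odd count, so the point is inside Z-12.

Z-12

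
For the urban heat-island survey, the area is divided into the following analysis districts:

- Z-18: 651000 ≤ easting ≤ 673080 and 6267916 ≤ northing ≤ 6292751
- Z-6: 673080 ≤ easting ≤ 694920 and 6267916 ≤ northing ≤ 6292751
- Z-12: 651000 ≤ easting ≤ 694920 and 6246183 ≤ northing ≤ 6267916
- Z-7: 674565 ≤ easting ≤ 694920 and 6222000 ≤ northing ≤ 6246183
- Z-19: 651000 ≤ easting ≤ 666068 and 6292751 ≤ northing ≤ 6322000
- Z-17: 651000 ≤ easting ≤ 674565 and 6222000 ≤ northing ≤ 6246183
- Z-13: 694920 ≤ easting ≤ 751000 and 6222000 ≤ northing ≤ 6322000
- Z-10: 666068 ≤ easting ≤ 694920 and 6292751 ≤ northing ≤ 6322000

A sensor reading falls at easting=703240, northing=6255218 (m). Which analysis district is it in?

Z-13

The point has easting = 703240 and northing = 6255218.
Only Z-13 satisfies 694920 ≤ easting ≤ 751000 and 6222000 ≤ northing ≤ 6322000.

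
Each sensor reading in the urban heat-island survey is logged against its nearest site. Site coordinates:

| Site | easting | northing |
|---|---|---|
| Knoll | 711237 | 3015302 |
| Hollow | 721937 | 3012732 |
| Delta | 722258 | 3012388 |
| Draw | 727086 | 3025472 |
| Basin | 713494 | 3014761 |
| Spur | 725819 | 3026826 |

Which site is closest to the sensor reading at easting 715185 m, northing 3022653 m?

Squared distances to each site:
Knoll: 69623905.000; Hollow: 144015745.000; Delta: 155397554.000; Draw: 149580562.000; Basin: 65143145.000; Spur: 130495885.000.
Minimum at Basin.

Basin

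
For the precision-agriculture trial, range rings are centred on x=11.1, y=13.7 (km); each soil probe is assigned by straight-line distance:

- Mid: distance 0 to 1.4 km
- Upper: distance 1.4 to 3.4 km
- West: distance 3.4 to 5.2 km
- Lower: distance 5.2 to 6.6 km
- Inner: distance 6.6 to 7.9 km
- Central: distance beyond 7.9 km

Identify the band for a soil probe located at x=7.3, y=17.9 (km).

Lower

Distance = √((7.3−11.1)² + (17.9−13.7)²) = √(14.440 + 17.640) = 5.664 km.
5.2 ≤ 5.664 < 6.6 → Lower.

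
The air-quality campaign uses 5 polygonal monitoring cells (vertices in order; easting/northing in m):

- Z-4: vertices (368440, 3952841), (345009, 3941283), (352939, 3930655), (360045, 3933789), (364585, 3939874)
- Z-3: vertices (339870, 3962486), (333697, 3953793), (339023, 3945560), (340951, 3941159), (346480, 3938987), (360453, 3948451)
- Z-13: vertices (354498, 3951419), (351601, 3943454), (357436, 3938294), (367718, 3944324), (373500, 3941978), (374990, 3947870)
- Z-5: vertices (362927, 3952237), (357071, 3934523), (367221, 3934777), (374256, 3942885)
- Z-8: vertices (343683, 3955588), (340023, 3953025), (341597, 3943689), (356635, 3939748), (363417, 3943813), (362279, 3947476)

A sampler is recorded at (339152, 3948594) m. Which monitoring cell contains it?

Cast a ray rightward from (339152, 3948594). For each polygon, the edges (by vertex number in listed order) whose endpoints lie on opposite sides of northing = 3948594, where each meets that height, and whether that is right or left of the point:
Z-4: 1–2 at easting≈359830.3 (right), 5–1 at easting≈367177.4 (right) → 2 crossings.
Z-3: 2–3 at easting≈337060.3 (left), 6–1 at easting≈360243.3 (right) → 1 crossing.
Z-13: 1–2 at easting≈353470.5 (right), 6–1 at easting≈370809.6 (right) → 2 crossings.
Z-5: 1–2 at easting≈361722.7 (right), 4–1 at easting≈367340.1 (right) → 2 crossings.
Z-8: 2–3 at easting≈340770.0 (right), 6–1 at easting≈359716.1 (right) → 2 crossings.
Only Z-3 has an odd count, so the point is inside Z-3.

Z-3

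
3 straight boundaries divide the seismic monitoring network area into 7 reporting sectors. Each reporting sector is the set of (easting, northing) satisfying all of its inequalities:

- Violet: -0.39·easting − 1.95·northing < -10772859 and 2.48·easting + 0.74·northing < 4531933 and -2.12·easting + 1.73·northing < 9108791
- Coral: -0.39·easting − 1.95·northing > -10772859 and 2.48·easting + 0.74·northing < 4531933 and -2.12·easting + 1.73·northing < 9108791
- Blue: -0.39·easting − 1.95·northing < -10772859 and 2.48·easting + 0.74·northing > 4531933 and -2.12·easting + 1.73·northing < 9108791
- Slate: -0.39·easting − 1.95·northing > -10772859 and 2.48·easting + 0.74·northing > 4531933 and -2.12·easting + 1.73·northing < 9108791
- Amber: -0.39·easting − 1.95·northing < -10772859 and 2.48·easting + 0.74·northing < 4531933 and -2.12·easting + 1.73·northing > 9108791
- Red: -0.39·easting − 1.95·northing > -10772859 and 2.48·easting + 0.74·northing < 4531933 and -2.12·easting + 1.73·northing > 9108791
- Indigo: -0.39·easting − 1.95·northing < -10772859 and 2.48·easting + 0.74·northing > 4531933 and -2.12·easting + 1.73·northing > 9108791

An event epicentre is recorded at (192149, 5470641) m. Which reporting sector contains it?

-0.39·192149 − 1.95·5470641 = -10742688.060, which is > -10772859
2.48·192149 + 0.74·5470641 = 4524803.860, which is < 4531933
-2.12·192149 + 1.73·5470641 = 9056853.050, which is < 9108791
This sign pattern matches Coral.

Coral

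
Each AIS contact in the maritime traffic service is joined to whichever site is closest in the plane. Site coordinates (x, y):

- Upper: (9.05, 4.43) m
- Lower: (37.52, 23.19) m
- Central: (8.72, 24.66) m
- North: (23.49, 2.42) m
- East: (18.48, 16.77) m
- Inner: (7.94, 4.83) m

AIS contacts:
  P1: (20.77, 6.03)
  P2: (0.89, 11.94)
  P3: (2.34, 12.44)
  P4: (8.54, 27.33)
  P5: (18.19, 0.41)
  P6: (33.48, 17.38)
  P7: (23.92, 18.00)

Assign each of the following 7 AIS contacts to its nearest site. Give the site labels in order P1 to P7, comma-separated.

North, Inner, Inner, Central, North, Lower, East

P1 → North (d²=20.43)
P2 → Inner (d²=100.25)
P3 → Inner (d²=89.27)
P4 → Central (d²=7.16)
P5 → North (d²=32.13)
P6 → Lower (d²=50.08)
P7 → East (d²=31.11)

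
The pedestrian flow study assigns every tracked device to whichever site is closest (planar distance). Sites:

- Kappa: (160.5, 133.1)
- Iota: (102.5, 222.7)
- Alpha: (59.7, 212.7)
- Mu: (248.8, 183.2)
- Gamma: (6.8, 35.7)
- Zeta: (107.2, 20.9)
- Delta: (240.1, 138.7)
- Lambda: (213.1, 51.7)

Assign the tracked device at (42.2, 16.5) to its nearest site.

Squared distances to each site:
Kappa: 27590.450; Iota: 46154.530; Alpha: 38800.690; Mu: 70472.450; Gamma: 1621.800; Zeta: 4244.360; Delta: 54097.250; Lambda: 30445.850.
Minimum at Gamma.

Gamma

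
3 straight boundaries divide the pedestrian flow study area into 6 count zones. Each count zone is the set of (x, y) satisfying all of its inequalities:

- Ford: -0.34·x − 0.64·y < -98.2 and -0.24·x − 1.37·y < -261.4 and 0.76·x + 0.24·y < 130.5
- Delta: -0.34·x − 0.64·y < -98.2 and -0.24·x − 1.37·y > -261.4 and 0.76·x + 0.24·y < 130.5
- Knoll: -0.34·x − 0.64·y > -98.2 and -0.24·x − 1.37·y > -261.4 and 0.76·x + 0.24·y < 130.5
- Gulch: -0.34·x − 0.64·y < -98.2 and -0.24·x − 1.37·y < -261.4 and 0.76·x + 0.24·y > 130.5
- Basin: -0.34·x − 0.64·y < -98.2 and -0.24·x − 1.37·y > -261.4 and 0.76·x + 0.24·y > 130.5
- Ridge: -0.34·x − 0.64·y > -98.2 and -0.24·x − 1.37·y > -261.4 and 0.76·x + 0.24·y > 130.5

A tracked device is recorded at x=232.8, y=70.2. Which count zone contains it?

-0.34·232.8 − 0.64·70.2 = -124.080, which is < -98.2
-0.24·232.8 − 1.37·70.2 = -152.046, which is > -261.4
0.76·232.8 + 0.24·70.2 = 193.776, which is > 130.5
This sign pattern matches Basin.

Basin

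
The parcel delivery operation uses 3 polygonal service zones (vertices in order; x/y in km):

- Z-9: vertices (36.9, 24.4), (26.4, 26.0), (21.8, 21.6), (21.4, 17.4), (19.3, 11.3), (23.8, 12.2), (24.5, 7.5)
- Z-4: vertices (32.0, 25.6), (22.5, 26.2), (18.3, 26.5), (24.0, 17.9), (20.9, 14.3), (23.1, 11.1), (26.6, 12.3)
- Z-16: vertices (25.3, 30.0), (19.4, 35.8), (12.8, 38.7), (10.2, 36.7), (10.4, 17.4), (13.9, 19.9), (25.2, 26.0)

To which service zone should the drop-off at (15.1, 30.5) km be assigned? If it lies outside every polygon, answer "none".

Cast a ray rightward from (15.1, 30.5). For each polygon, the edges (by vertex number in listed order) whose endpoints lie on opposite sides of y = 30.5, where each meets that height, and whether that is right or left of the point:
Z-9: no edge straddles that height → 0 crossings.
Z-4: no edge straddles that height → 0 crossings.
Z-16: 1–2 at x≈24.79 (right), 4–5 at x≈10.26 (left) → 1 crossing.
Only Z-16 has an odd count, so the point is inside Z-16.

Z-16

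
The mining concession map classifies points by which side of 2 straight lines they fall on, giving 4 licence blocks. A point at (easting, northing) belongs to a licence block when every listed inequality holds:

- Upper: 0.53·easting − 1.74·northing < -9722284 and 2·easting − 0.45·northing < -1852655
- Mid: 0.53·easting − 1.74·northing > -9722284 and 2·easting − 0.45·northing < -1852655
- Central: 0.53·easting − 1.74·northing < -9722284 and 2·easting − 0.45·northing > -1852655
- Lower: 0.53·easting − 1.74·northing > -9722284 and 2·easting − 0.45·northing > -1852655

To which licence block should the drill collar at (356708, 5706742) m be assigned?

Upper

0.53·356708 − 1.74·5706742 = -9740675.840, which is < -9722284
2·356708 − 0.45·5706742 = -1854617.900, which is < -1852655
This sign pattern matches Upper.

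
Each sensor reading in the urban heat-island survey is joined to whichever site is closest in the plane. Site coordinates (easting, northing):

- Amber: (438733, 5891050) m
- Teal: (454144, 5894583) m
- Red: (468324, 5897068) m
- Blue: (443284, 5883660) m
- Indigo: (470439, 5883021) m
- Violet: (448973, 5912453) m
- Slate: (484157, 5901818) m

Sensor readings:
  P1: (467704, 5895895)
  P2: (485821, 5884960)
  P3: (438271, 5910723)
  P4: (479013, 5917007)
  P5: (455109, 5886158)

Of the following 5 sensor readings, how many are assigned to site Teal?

P1 → Red
P2 → Indigo
P3 → Violet
P4 → Slate
P5 → Teal
1 of the 5 goes to Teal.

1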